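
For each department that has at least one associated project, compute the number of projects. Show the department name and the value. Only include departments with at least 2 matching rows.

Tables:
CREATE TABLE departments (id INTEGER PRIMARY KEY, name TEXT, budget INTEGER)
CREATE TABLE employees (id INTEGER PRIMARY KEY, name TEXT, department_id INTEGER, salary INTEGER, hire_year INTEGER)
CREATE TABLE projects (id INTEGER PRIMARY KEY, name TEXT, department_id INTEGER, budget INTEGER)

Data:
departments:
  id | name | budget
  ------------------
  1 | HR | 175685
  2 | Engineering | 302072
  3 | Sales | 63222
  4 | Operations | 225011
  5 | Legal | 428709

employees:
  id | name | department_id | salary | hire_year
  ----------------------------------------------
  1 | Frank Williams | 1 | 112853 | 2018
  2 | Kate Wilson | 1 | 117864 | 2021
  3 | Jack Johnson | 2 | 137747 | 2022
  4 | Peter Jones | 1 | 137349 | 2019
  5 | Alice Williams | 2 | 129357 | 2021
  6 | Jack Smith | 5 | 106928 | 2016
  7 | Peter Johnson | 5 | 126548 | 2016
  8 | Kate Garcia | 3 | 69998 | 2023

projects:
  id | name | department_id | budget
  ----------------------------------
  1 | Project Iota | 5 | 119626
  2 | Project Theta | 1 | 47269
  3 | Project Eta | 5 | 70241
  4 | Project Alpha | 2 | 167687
SELECT p.name, COUNT(*) AS n FROM projects c JOIN departments p ON c.department_id = p.id GROUP BY p.id, p.name HAVING COUNT(*) >= 2

Execution result:
name | n
Legal | 2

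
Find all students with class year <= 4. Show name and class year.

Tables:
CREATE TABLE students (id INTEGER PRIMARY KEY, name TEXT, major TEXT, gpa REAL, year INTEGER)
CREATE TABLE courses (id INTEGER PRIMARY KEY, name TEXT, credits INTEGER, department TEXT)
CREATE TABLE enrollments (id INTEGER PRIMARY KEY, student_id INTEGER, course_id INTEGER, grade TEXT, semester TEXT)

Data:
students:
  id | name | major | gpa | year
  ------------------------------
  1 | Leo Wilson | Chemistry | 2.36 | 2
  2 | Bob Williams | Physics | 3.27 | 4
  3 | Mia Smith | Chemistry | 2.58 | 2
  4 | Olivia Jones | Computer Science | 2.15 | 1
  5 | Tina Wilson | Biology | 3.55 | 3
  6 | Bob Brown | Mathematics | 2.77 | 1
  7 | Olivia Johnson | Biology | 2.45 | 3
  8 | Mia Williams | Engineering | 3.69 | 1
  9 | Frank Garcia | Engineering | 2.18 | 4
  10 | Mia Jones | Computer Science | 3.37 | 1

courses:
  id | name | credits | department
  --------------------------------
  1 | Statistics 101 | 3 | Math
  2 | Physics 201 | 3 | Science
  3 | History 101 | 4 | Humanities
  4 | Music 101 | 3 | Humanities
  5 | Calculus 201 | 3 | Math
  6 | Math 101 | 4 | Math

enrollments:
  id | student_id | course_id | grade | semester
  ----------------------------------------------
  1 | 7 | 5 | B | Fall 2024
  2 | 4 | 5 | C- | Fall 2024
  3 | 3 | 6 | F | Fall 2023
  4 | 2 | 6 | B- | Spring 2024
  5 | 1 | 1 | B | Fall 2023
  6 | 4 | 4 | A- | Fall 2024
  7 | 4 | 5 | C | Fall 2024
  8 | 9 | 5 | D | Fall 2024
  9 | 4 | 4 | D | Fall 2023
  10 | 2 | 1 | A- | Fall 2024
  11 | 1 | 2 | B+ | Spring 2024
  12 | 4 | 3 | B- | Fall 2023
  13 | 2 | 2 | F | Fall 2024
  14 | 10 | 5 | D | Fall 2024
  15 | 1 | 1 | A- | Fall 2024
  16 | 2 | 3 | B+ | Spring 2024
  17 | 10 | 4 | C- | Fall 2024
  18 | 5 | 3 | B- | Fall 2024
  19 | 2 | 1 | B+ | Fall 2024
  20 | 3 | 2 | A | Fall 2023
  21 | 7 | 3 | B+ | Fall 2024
SELECT name, year FROM students WHERE year <= 4

Execution result:
name | year
Leo Wilson | 2
Bob Williams | 4
Mia Smith | 2
Olivia Jones | 1
Tina Wilson | 3
Bob Brown | 1
Olivia Johnson | 3
Mia Williams | 1
Frank Garcia | 4
Mia Jones | 1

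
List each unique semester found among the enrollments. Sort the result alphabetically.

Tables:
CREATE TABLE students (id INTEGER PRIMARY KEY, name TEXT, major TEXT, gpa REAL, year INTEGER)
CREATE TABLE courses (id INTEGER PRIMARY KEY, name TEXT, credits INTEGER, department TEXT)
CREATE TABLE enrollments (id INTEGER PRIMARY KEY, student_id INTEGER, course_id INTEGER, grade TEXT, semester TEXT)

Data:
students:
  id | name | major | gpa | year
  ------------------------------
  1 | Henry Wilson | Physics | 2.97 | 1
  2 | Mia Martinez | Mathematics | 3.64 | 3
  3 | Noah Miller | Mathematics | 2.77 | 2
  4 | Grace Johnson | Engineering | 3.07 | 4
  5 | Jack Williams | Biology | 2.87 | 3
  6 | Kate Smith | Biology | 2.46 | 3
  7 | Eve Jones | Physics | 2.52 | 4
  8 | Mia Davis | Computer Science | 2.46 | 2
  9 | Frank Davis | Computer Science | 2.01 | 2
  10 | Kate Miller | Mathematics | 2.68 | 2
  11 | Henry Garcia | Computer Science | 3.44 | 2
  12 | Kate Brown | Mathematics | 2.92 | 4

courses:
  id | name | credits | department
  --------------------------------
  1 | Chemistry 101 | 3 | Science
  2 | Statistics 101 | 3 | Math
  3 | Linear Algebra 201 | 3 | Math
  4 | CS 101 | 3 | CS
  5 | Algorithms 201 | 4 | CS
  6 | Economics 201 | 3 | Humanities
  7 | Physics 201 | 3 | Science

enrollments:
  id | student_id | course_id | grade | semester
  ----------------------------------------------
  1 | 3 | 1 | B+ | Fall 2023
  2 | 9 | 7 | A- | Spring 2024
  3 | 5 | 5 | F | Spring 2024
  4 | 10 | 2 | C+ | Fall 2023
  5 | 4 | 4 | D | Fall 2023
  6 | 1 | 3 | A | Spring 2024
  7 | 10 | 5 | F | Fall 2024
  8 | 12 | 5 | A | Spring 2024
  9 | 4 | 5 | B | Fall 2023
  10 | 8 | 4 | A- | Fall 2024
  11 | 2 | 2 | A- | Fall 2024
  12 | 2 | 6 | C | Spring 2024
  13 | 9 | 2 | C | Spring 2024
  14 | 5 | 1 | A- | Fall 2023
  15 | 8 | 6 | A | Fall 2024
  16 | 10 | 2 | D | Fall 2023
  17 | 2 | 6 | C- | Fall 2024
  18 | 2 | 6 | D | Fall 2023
SELECT DISTINCT semester FROM enrollments ORDER BY semester

Execution result:
semester
Fall 2023
Fall 2024
Spring 2024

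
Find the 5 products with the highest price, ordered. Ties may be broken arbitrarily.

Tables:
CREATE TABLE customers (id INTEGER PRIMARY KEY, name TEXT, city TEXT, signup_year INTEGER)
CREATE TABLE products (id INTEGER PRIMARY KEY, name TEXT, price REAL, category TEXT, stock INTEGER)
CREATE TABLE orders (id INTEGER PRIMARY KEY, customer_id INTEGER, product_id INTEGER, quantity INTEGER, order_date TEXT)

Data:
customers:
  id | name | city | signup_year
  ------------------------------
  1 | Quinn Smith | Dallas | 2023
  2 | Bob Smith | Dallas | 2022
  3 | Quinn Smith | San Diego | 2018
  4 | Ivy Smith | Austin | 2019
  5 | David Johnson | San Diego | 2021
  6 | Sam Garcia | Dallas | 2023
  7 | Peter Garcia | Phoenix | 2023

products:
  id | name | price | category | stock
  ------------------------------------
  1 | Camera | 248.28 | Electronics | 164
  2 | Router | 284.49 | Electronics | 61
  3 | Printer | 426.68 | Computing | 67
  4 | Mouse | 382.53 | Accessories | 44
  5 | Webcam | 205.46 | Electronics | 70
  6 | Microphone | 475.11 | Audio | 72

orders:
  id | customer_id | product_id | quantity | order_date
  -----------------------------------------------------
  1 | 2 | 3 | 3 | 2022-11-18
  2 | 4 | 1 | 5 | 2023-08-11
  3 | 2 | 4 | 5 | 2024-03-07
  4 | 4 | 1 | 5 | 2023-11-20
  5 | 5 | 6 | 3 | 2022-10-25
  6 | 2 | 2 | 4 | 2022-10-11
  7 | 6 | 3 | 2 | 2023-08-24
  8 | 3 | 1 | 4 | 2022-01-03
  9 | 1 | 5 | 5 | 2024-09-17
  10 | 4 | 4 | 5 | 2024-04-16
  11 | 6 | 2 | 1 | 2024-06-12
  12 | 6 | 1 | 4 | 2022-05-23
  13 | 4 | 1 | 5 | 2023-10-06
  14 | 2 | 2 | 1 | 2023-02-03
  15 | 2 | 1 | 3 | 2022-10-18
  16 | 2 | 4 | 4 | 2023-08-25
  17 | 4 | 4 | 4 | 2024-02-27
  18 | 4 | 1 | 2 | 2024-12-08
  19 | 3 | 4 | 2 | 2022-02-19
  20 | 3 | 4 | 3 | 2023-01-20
SELECT name, price FROM products ORDER BY price DESC LIMIT 5

Execution result:
name | price
Microphone | 475.11
Printer | 426.68
Mouse | 382.53
Router | 284.49
Camera | 248.28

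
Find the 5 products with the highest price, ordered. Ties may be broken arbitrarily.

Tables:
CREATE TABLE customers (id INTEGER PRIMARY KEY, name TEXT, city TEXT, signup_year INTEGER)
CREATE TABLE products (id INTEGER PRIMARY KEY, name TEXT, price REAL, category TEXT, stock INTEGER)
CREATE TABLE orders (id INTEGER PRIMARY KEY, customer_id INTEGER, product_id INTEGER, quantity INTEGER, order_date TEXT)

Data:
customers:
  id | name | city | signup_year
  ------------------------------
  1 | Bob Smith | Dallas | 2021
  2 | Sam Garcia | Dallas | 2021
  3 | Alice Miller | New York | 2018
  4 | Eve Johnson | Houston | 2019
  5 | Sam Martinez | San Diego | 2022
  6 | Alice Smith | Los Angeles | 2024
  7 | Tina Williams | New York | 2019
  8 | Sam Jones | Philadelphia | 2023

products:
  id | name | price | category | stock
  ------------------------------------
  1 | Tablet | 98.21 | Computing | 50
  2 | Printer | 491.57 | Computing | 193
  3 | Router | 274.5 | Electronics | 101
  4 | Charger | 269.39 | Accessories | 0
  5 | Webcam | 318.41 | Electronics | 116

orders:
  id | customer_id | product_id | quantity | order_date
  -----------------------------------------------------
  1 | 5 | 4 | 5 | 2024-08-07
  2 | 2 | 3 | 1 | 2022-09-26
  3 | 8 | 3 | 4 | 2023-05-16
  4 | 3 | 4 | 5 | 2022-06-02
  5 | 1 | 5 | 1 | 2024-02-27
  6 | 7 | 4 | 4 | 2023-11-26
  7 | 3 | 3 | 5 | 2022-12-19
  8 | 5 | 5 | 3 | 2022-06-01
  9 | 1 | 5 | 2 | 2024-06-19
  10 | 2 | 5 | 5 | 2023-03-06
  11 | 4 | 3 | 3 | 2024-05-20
SELECT name, price FROM products ORDER BY price DESC LIMIT 5

Execution result:
name | price
Printer | 491.57
Webcam | 318.41
Router | 274.50
Charger | 269.39
Tablet | 98.21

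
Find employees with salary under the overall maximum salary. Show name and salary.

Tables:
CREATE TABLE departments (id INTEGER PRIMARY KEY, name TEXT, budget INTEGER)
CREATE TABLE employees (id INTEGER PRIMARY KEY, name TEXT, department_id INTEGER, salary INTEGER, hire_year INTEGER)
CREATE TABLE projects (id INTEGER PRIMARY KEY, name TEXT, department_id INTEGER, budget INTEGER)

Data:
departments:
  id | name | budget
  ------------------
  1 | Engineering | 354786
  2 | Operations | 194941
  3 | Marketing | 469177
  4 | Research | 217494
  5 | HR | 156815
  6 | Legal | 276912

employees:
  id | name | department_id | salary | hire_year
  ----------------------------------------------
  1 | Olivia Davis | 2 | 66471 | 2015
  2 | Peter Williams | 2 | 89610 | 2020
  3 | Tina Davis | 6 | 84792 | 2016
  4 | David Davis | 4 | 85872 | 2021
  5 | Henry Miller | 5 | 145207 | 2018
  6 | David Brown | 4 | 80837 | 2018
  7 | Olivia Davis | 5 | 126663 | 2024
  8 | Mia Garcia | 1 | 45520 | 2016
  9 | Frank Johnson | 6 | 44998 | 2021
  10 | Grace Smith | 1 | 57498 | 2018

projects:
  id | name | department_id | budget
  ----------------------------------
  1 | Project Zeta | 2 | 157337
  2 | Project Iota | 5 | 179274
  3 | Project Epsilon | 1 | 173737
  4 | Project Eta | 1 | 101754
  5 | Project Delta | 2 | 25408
SELECT name, salary FROM employees WHERE salary < (SELECT MAX(salary) FROM employees)

Execution result:
name | salary
Olivia Davis | 66471
Peter Williams | 89610
Tina Davis | 84792
David Davis | 85872
David Brown | 80837
Olivia Davis | 126663
Mia Garcia | 45520
Frank Johnson | 44998
Grace Smith | 57498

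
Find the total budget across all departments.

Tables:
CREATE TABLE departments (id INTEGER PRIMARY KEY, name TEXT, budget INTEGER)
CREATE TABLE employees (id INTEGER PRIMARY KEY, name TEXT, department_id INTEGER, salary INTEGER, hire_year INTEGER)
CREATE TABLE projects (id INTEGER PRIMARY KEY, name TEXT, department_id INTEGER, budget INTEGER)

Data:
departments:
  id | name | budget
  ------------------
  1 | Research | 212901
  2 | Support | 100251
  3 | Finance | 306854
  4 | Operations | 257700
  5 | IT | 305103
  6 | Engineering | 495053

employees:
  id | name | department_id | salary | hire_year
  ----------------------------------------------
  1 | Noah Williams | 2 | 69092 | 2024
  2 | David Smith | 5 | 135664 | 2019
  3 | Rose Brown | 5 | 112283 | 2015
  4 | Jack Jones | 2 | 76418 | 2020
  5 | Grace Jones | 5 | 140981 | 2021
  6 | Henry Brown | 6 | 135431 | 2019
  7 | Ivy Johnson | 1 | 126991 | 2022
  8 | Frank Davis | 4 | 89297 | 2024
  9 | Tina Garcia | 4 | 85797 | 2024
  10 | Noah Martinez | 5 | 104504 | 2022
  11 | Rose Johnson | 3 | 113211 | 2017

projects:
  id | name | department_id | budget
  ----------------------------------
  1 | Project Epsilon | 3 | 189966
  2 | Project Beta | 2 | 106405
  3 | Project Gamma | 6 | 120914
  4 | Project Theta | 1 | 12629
SELECT SUM(budget) FROM departments

Execution result:
1677862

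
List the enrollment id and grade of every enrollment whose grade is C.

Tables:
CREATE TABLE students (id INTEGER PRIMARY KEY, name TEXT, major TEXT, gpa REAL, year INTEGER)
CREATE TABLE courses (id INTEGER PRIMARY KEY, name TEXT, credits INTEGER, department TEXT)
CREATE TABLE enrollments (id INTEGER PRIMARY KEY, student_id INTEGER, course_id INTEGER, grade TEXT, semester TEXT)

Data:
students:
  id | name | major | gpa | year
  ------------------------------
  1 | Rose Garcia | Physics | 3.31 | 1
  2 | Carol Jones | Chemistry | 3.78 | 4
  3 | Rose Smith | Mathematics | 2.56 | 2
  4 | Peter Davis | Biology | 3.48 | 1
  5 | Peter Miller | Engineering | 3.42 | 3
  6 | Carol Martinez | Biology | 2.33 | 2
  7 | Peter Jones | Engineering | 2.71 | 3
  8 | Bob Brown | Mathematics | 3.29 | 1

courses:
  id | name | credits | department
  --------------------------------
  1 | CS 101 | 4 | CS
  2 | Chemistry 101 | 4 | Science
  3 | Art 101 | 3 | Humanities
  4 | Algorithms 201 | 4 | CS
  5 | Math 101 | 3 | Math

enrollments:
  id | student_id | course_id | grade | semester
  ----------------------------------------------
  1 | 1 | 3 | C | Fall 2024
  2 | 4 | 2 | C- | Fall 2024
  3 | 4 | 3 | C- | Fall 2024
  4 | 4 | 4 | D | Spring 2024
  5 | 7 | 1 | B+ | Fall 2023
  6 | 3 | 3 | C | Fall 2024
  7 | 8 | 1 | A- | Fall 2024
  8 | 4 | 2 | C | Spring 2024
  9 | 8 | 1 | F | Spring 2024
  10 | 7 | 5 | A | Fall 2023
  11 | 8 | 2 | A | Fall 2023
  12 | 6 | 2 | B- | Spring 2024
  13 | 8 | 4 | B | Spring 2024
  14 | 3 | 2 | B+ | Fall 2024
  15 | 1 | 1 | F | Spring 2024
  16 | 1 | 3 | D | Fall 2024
SELECT id, grade FROM enrollments WHERE grade = 'C'

Execution result:
id | grade
1 | C
6 | C
8 | C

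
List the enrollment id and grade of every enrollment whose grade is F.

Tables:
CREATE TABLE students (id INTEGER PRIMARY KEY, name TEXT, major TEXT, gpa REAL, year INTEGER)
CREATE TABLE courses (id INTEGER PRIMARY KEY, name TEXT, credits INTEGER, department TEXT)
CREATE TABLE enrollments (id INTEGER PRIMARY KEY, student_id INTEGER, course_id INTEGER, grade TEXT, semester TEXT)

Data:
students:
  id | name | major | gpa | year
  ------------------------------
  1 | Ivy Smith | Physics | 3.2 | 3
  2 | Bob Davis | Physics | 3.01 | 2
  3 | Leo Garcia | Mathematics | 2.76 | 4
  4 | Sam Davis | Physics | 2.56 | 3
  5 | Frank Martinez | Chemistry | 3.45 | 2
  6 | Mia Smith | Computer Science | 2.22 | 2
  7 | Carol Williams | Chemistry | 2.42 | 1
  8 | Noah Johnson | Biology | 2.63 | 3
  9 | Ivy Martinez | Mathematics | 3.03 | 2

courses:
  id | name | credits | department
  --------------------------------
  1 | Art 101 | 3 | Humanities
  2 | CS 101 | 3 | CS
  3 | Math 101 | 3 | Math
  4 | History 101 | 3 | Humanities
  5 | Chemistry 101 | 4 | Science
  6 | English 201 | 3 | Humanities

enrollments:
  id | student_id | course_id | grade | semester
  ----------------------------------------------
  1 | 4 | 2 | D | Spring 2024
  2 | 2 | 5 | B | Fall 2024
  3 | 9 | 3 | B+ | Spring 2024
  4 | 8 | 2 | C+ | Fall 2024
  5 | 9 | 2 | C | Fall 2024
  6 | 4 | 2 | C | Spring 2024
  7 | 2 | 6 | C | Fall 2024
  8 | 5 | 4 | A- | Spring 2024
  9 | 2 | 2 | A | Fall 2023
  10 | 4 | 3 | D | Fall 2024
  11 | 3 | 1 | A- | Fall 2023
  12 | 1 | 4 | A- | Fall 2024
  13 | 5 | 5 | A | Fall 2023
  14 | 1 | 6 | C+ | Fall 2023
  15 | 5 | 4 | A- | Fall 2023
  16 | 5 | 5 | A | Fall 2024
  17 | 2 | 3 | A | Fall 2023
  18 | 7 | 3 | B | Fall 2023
SELECT id, grade FROM enrollments WHERE grade = 'F'

Execution result:
(no rows)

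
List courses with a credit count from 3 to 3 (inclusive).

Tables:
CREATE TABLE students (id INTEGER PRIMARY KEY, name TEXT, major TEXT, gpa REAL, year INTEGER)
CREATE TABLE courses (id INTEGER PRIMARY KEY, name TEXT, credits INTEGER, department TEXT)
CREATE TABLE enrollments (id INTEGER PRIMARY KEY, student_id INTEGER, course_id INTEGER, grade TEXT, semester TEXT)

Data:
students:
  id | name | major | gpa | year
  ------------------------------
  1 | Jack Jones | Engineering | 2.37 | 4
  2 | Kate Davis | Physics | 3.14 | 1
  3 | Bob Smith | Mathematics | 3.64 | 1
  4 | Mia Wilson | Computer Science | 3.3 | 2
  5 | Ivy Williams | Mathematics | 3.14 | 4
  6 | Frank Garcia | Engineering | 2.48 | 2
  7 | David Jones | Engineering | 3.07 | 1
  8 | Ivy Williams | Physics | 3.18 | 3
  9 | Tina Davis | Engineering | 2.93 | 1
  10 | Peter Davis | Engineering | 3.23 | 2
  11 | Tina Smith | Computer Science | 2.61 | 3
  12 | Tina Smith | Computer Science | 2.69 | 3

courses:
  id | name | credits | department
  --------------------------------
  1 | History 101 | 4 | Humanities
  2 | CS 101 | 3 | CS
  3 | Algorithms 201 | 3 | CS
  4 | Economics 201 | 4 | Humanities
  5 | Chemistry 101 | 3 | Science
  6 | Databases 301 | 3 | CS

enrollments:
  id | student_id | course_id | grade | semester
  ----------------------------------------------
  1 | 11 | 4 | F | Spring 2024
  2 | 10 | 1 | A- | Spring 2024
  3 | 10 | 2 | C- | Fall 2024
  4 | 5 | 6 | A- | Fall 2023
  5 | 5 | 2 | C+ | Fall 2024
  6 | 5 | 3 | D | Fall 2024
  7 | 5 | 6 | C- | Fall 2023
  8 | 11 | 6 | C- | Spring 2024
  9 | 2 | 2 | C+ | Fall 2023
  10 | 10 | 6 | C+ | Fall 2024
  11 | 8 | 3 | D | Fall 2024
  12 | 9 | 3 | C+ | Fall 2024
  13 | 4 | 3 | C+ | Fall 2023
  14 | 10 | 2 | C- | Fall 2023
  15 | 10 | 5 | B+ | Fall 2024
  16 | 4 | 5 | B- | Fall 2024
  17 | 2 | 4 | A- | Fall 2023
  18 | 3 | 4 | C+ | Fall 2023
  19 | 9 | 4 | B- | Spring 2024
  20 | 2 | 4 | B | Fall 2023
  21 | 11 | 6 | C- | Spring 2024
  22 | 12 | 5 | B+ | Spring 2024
SELECT name, credits FROM courses WHERE credits BETWEEN 3 AND 3

Execution result:
name | credits
CS 101 | 3
Algorithms 201 | 3
Chemistry 101 | 3
Databases 301 | 3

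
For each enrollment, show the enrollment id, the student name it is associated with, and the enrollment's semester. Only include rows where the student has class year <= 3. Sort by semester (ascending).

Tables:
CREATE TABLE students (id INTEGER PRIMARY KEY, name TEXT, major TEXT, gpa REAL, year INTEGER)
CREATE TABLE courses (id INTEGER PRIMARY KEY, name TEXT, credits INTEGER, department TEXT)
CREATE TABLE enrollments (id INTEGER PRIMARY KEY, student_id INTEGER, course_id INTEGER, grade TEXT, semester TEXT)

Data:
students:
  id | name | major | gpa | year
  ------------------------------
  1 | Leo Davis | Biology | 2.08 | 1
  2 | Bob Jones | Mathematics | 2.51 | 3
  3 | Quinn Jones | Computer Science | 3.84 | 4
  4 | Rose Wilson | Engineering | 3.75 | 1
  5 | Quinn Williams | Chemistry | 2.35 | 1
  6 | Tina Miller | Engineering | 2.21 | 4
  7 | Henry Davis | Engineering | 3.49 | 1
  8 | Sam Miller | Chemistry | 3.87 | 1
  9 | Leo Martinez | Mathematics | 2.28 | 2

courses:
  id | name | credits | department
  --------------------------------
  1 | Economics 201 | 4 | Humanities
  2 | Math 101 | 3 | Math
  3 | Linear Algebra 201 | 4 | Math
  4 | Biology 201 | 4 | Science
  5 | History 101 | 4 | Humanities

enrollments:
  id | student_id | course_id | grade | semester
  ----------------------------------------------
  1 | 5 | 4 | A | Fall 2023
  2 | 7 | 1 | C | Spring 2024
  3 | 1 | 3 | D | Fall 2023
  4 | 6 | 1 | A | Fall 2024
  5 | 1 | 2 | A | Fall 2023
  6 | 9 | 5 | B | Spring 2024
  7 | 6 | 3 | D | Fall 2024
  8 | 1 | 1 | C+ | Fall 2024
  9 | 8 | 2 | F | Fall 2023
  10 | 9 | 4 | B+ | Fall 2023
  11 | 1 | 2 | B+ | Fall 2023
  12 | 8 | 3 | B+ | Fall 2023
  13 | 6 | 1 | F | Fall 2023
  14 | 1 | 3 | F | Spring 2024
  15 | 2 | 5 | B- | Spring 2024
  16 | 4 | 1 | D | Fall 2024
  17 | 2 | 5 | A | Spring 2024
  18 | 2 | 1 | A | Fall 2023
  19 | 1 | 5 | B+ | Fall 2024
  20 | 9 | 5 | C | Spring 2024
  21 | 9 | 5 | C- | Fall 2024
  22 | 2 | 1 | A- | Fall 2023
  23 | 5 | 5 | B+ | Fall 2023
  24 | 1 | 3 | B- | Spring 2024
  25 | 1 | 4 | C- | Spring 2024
SELECT c.id, p.name AS student, c.semester FROM enrollments c JOIN students p ON c.student_id = p.id WHERE p.year <= 3 ORDER BY c.semester ASC

Execution result:
id | student | semester
1 | Quinn Williams | Fall 2023
3 | Leo Davis | Fall 2023
5 | Leo Davis | Fall 2023
9 | Sam Miller | Fall 2023
10 | Leo Martinez | Fall 2023
11 | Leo Davis | Fall 2023
12 | Sam Miller | Fall 2023
18 | Bob Jones | Fall 2023
22 | Bob Jones | Fall 2023
23 | Quinn Williams | Fall 2023
8 | Leo Davis | Fall 2024
16 | Rose Wilson | Fall 2024
19 | Leo Davis | Fall 2024
21 | Leo Martinez | Fall 2024
2 | Henry Davis | Spring 2024
6 | Leo Martinez | Spring 2024
14 | Leo Davis | Spring 2024
15 | Bob Jones | Spring 2024
17 | Bob Jones | Spring 2024
20 | Leo Martinez | Spring 2024
24 | Leo Davis | Spring 2024
25 | Leo Davis | Spring 2024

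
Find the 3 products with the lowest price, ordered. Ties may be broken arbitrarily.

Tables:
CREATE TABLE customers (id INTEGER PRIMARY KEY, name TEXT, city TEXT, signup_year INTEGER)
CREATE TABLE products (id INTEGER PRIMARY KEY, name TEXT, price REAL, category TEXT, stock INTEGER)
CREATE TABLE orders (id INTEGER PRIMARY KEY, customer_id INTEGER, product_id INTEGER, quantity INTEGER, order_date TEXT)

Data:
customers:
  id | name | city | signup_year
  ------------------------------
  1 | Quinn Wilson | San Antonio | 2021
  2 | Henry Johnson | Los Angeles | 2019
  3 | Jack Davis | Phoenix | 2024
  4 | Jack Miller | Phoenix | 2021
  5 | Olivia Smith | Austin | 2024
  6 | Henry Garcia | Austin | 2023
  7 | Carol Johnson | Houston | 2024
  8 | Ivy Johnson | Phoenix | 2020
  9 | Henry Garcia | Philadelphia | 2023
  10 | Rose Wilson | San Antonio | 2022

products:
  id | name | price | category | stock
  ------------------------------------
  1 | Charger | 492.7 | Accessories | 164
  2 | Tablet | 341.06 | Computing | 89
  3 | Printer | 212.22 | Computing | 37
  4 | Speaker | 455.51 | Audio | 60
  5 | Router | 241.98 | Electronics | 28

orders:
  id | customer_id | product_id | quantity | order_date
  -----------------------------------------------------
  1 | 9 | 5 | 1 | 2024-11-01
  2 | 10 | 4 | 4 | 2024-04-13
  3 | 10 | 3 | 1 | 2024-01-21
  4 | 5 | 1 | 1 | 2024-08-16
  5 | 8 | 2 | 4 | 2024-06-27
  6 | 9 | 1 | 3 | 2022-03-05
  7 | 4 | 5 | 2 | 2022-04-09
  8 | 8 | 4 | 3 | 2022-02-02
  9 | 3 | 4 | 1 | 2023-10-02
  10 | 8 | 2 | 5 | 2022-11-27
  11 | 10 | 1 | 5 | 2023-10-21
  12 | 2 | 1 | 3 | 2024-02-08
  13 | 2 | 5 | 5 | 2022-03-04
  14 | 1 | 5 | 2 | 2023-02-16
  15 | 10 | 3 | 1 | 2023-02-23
SELECT name, price FROM products ORDER BY price ASC LIMIT 3

Execution result:
name | price
Printer | 212.22
Router | 241.98
Tablet | 341.06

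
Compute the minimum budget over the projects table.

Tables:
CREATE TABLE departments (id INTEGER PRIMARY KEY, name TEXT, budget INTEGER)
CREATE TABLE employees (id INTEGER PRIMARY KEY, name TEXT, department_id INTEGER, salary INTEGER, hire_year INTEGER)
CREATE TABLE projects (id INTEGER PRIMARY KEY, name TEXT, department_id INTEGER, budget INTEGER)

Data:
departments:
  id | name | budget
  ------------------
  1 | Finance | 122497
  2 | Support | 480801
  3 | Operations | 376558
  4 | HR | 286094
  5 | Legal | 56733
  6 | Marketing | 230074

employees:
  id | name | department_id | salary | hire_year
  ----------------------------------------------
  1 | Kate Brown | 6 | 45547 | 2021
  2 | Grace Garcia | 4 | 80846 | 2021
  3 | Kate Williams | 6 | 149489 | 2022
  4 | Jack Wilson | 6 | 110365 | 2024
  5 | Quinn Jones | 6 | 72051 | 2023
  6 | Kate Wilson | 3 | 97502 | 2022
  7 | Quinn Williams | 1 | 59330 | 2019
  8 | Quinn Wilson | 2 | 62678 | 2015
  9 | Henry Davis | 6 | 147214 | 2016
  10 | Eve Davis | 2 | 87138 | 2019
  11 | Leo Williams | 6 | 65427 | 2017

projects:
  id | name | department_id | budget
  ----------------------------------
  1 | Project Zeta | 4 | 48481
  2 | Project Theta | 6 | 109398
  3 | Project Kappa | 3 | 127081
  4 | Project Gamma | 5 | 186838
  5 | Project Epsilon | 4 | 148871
SELECT MIN(budget) FROM projects

Execution result:
48481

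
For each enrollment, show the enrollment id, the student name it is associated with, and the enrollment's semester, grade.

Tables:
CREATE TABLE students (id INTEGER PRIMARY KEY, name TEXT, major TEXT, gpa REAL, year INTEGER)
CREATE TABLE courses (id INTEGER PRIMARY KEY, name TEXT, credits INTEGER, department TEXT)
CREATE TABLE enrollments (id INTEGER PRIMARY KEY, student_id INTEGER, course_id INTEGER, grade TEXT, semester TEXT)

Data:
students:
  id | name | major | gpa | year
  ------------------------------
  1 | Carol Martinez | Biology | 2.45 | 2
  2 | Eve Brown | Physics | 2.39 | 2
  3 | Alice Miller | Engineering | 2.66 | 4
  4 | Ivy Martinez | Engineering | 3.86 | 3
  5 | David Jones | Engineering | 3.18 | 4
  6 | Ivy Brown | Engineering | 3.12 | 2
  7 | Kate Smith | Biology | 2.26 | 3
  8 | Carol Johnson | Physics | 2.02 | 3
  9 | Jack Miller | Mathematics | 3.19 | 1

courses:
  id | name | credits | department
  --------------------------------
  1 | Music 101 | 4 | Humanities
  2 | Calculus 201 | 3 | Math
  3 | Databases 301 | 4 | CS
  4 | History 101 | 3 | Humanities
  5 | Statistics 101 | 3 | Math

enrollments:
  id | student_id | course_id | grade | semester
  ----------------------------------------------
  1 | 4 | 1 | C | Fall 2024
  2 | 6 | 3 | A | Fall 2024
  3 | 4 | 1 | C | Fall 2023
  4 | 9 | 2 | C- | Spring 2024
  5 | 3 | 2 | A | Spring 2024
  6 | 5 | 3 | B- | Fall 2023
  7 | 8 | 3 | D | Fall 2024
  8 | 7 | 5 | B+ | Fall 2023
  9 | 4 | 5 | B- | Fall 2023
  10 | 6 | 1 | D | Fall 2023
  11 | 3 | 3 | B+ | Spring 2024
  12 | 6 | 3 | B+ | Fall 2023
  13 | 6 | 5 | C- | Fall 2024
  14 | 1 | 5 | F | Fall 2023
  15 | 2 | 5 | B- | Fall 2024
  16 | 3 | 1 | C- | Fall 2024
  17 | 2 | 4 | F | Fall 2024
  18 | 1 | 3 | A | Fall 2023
SELECT c.id, p.name AS student, c.semester, c.grade FROM enrollments c JOIN students p ON c.student_id = p.id

Execution result:
id | student | semester | grade
1 | Ivy Martinez | Fall 2024 | C
2 | Ivy Brown | Fall 2024 | A
3 | Ivy Martinez | Fall 2023 | C
4 | Jack Miller | Spring 2024 | C-
5 | Alice Miller | Spring 2024 | A
6 | David Jones | Fall 2023 | B-
7 | Carol Johnson | Fall 2024 | D
8 | Kate Smith | Fall 2023 | B+
9 | Ivy Martinez | Fall 2023 | B-
10 | Ivy Brown | Fall 2023 | D
11 | Alice Miller | Spring 2024 | B+
12 | Ivy Brown | Fall 2023 | B+
13 | Ivy Brown | Fall 2024 | C-
14 | Carol Martinez | Fall 2023 | F
15 | Eve Brown | Fall 2024 | B-
16 | Alice Miller | Fall 2024 | C-
17 | Eve Brown | Fall 2024 | F
18 | Carol Martinez | Fall 2023 | A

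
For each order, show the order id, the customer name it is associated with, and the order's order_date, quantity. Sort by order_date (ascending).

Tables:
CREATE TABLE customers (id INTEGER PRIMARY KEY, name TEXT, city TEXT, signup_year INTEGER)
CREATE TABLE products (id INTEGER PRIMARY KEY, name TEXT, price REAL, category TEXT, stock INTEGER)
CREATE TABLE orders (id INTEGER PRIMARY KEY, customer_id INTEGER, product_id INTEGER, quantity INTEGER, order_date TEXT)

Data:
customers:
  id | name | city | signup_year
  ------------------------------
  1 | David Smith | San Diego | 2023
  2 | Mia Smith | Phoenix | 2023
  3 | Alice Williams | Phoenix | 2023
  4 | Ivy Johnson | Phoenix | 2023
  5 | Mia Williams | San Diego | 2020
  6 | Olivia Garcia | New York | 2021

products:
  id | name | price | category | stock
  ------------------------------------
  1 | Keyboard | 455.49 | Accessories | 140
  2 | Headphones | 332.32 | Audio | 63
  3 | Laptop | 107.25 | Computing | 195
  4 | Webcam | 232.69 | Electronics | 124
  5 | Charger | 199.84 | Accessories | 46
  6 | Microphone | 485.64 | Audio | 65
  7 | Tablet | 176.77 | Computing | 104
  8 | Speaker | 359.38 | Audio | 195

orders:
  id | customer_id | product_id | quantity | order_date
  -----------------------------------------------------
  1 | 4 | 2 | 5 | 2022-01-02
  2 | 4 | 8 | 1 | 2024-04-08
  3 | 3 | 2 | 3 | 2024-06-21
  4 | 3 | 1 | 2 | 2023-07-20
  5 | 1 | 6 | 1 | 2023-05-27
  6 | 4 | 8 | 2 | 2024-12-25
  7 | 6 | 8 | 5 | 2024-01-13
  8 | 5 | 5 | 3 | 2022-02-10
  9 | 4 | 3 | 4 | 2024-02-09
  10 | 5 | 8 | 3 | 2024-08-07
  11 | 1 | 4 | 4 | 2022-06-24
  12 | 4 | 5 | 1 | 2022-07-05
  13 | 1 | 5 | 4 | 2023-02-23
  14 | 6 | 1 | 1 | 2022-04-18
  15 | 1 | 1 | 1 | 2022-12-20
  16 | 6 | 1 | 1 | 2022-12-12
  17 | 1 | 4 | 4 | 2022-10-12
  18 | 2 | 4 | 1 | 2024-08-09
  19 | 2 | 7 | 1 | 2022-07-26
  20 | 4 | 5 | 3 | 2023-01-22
SELECT c.id, p.name AS customer, c.order_date, c.quantity FROM orders c JOIN customers p ON c.customer_id = p.id ORDER BY c.order_date ASC

Execution result:
id | customer | order_date | quantity
1 | Ivy Johnson | 2022-01-02 | 5
8 | Mia Williams | 2022-02-10 | 3
14 | Olivia Garcia | 2022-04-18 | 1
11 | David Smith | 2022-06-24 | 4
12 | Ivy Johnson | 2022-07-05 | 1
19 | Mia Smith | 2022-07-26 | 1
17 | David Smith | 2022-10-12 | 4
16 | Olivia Garcia | 2022-12-12 | 1
15 | David Smith | 2022-12-20 | 1
20 | Ivy Johnson | 2023-01-22 | 3
13 | David Smith | 2023-02-23 | 4
5 | David Smith | 2023-05-27 | 1
4 | Alice Williams | 2023-07-20 | 2
7 | Olivia Garcia | 2024-01-13 | 5
9 | Ivy Johnson | 2024-02-09 | 4
2 | Ivy Johnson | 2024-04-08 | 1
3 | Alice Williams | 2024-06-21 | 3
10 | Mia Williams | 2024-08-07 | 3
18 | Mia Smith | 2024-08-09 | 1
6 | Ivy Johnson | 2024-12-25 | 2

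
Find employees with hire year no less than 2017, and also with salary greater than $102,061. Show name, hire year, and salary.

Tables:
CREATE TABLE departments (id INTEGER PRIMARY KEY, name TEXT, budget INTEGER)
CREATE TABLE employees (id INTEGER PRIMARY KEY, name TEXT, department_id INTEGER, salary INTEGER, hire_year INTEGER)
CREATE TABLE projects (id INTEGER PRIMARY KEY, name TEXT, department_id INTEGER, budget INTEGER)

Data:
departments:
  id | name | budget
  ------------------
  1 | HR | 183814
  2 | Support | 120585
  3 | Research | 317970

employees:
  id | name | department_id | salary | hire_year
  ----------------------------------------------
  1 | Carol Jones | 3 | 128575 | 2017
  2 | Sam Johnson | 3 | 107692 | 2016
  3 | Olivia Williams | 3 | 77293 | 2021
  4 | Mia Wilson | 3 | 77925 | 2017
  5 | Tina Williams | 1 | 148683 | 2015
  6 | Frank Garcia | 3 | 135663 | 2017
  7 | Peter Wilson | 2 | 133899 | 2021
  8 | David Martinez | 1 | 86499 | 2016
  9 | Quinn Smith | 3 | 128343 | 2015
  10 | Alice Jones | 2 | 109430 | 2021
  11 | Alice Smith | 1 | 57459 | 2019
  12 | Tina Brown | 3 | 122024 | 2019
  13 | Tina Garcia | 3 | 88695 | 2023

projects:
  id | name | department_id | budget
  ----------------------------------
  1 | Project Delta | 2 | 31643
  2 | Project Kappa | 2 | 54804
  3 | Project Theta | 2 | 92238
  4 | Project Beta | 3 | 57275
SELECT name, hire_year, salary FROM employees WHERE hire_year >= 2017 AND salary > 102061

Execution result:
name | hire_year | salary
Carol Jones | 2017 | 128575
Frank Garcia | 2017 | 135663
Peter Wilson | 2021 | 133899
Alice Jones | 2021 | 109430
Tina Brown | 2019 | 122024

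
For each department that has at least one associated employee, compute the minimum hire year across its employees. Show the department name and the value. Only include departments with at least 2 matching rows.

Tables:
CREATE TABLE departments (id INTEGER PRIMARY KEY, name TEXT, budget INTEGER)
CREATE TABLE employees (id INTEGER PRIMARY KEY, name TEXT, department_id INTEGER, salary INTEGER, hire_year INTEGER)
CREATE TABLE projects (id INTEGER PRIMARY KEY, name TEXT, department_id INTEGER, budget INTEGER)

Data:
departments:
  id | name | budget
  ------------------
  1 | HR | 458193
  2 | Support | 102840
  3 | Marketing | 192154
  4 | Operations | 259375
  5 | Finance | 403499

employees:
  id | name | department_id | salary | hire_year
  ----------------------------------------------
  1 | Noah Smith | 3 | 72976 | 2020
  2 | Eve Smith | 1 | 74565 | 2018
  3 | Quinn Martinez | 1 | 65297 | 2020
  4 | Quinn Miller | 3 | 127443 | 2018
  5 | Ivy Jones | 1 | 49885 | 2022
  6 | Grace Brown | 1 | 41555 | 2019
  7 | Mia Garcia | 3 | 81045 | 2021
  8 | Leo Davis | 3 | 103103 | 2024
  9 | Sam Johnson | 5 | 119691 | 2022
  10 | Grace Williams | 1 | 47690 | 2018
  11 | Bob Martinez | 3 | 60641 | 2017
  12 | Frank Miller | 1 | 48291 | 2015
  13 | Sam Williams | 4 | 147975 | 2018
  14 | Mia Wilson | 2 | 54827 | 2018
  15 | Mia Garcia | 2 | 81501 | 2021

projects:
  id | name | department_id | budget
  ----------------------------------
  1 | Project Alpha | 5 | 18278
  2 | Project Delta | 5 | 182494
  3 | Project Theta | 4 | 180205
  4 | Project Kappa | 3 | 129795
SELECT p.name, MIN(c.hire_year) AS min_hire_year FROM employees c JOIN departments p ON c.department_id = p.id GROUP BY p.id, p.name HAVING COUNT(*) >= 2

Execution result:
name | min_hire_year
HR | 2015
Support | 2018
Marketing | 2017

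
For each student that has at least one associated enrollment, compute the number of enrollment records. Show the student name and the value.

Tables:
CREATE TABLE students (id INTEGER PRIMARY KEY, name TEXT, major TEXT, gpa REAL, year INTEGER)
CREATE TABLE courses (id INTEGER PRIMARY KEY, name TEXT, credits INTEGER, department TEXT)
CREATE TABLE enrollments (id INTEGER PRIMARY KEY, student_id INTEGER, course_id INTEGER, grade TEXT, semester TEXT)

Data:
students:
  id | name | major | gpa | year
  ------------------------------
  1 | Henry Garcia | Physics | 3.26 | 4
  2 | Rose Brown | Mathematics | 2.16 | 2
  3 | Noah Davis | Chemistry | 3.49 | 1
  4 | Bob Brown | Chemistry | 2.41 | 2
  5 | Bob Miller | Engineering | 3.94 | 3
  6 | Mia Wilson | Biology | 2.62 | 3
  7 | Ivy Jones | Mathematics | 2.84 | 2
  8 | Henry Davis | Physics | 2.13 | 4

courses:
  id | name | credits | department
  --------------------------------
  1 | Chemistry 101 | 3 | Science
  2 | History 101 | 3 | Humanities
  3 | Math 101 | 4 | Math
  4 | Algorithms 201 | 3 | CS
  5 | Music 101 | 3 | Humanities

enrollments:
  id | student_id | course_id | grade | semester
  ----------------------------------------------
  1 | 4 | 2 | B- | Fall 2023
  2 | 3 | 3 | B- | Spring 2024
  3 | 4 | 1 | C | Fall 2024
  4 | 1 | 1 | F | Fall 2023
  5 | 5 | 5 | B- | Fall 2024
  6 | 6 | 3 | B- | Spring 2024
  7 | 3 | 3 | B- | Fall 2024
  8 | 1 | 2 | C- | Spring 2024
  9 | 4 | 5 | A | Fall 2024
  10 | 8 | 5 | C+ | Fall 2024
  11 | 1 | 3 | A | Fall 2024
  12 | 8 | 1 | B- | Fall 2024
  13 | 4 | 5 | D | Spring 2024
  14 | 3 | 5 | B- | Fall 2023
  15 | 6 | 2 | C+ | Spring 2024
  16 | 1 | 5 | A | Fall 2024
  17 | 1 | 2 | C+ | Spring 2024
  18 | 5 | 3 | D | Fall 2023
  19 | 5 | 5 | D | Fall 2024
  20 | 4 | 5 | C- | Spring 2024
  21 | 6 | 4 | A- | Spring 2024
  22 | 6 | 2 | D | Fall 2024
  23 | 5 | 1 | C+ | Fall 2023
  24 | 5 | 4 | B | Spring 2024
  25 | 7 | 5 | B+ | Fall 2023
SELECT p.name, COUNT(*) AS n FROM enrollments c JOIN students p ON c.student_id = p.id GROUP BY p.id, p.name

Execution result:
name | n
Henry Garcia | 5
Noah Davis | 3
Bob Brown | 5
Bob Miller | 5
Mia Wilson | 4
Ivy Jones | 1
Henry Davis | 2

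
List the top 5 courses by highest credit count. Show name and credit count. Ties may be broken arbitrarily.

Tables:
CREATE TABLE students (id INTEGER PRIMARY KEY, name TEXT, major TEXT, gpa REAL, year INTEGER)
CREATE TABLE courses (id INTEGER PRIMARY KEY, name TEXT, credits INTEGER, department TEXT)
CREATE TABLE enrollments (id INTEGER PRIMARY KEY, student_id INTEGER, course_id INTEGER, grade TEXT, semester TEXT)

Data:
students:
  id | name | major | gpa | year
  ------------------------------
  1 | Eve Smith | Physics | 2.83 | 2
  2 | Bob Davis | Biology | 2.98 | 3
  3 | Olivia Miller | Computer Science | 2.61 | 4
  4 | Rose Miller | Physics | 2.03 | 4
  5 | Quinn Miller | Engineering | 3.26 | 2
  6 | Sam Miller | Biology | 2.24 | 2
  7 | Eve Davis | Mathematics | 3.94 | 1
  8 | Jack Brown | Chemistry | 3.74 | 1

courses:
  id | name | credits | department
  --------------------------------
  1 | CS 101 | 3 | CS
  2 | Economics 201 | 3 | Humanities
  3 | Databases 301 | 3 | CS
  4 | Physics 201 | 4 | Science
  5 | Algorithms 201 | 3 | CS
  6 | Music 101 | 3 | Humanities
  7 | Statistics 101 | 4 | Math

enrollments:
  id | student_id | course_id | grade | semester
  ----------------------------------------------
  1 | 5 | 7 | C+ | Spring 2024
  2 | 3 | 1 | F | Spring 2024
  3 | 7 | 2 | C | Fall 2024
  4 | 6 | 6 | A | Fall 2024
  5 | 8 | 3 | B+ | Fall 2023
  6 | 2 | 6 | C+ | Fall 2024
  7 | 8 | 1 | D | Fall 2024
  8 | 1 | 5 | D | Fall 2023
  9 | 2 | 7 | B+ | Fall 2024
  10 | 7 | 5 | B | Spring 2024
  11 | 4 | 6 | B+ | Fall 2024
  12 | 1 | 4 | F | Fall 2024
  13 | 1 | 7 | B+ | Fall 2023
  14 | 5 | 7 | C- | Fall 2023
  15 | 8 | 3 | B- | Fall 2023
SELECT name, credits FROM courses ORDER BY credits DESC LIMIT 5

Execution result:
name | credits
Physics 201 | 4
Statistics 101 | 4
CS 101 | 3
Economics 201 | 3
Databases 301 | 3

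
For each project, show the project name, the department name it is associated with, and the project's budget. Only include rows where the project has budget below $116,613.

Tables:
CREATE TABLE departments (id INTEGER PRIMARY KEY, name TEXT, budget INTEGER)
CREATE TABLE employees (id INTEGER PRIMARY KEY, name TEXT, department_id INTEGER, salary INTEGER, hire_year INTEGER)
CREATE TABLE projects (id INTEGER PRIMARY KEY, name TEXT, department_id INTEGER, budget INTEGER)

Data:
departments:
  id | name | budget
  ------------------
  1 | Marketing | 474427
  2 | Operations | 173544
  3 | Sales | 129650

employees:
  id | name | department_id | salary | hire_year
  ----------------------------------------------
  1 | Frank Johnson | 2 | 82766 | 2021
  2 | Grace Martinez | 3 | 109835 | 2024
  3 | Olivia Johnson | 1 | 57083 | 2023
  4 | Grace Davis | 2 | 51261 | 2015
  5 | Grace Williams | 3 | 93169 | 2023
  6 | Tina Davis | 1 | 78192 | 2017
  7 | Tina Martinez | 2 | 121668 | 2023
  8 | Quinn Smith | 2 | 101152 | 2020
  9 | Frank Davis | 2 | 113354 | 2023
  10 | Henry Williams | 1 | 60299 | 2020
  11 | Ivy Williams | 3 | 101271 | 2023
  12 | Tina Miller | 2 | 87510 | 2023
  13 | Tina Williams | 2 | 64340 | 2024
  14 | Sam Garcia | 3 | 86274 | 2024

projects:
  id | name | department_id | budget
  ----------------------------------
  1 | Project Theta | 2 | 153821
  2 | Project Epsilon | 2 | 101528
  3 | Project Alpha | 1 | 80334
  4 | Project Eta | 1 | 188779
SELECT c.name, p.name AS department, c.budget FROM projects c JOIN departments p ON c.department_id = p.id WHERE c.budget < 116613

Execution result:
name | department | budget
Project Epsilon | Operations | 101528
Project Alpha | Marketing | 80334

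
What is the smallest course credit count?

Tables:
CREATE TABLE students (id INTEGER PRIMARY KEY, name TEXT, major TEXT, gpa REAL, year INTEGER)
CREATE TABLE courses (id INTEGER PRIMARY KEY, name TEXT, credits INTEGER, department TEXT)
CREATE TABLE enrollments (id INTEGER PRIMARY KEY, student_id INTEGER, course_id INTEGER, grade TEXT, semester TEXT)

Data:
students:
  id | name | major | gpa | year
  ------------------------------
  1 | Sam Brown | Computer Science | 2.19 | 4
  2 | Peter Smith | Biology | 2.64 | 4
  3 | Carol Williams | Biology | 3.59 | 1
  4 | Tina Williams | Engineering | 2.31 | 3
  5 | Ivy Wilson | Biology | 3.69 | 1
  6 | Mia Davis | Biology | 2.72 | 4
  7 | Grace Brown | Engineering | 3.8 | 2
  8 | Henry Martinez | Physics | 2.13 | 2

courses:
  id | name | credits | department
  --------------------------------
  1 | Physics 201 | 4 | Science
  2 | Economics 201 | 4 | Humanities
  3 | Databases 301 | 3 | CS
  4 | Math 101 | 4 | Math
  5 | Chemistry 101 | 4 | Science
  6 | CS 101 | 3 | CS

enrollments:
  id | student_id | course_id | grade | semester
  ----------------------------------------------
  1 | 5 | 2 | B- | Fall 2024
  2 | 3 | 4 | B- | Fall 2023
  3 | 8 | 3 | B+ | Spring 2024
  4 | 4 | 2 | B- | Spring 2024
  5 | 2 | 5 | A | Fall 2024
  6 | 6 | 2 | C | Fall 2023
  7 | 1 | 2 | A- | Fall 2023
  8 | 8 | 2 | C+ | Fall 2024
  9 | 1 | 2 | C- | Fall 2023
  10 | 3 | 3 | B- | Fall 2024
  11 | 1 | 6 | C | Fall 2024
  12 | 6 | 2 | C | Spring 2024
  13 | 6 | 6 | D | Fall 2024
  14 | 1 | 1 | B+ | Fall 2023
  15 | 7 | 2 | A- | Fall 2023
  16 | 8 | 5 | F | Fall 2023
SELECT MIN(credits) FROM courses

Execution result:
3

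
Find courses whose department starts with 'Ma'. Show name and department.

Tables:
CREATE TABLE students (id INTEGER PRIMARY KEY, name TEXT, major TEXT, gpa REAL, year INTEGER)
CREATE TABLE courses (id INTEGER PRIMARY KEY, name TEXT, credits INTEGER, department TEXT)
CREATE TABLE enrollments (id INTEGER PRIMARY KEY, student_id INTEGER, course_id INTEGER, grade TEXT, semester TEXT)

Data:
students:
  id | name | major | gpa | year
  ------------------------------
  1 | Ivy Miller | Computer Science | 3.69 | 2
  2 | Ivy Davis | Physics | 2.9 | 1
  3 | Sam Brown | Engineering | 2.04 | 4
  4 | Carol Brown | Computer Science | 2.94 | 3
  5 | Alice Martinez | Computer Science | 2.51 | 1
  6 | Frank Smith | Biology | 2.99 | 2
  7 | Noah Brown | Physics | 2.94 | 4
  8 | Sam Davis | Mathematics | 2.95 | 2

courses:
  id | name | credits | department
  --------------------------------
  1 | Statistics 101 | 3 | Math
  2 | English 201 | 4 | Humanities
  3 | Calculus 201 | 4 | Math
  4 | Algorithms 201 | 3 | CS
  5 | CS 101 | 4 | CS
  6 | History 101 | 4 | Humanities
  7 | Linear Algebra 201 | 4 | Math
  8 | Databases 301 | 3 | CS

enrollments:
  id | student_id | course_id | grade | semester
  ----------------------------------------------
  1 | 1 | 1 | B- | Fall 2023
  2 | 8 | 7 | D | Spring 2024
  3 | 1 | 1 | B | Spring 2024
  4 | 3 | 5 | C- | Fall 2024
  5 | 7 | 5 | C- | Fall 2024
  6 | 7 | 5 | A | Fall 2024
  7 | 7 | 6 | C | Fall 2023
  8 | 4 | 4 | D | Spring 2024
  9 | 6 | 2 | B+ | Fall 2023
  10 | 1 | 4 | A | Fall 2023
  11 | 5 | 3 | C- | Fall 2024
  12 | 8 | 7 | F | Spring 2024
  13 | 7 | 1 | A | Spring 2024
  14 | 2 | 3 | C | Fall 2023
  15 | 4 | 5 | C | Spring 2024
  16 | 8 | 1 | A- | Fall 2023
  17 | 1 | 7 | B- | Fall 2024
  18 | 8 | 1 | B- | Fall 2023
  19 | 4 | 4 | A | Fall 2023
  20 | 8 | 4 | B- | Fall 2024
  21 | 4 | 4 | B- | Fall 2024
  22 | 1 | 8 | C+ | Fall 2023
SELECT name, department FROM courses WHERE department LIKE 'Ma%'

Execution result:
name | department
Statistics 101 | Math
Calculus 201 | Math
Linear Algebra 201 | Math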